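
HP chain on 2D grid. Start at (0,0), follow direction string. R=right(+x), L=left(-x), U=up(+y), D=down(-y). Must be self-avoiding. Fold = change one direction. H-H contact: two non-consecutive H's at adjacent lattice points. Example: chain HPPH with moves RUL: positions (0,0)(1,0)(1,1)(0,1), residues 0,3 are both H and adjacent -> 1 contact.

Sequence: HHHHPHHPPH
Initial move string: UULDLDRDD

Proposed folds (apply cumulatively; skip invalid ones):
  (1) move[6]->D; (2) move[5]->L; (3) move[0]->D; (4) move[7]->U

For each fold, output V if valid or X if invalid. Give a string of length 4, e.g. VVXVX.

Initial: UULDLDRDD -> [(0, 0), (0, 1), (0, 2), (-1, 2), (-1, 1), (-2, 1), (-2, 0), (-1, 0), (-1, -1), (-1, -2)]
Fold 1: move[6]->D => UULDLDDDD VALID
Fold 2: move[5]->L => UULDLLDDD VALID
Fold 3: move[0]->D => DULDLLDDD INVALID (collision), skipped
Fold 4: move[7]->U => UULDLLDUD INVALID (collision), skipped

Answer: VVXX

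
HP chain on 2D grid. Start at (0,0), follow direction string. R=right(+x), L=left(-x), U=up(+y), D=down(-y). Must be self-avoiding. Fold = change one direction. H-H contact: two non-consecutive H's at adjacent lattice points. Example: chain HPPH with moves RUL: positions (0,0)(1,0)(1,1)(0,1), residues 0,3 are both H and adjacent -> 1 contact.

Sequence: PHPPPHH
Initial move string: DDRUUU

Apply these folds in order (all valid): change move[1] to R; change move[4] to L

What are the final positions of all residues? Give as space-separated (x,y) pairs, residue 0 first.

Initial moves: DDRUUU
Fold: move[1]->R => DRRUUU (positions: [(0, 0), (0, -1), (1, -1), (2, -1), (2, 0), (2, 1), (2, 2)])
Fold: move[4]->L => DRRULU (positions: [(0, 0), (0, -1), (1, -1), (2, -1), (2, 0), (1, 0), (1, 1)])

Answer: (0,0) (0,-1) (1,-1) (2,-1) (2,0) (1,0) (1,1)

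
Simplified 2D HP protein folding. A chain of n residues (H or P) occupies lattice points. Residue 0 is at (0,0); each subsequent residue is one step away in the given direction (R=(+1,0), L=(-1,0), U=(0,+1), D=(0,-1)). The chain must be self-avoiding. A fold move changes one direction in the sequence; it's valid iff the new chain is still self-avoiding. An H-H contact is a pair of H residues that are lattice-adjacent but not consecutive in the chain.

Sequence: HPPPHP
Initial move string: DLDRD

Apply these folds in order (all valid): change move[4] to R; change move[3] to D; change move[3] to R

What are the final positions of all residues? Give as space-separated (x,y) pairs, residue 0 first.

Answer: (0,0) (0,-1) (-1,-1) (-1,-2) (0,-2) (1,-2)

Derivation:
Initial moves: DLDRD
Fold: move[4]->R => DLDRR (positions: [(0, 0), (0, -1), (-1, -1), (-1, -2), (0, -2), (1, -2)])
Fold: move[3]->D => DLDDR (positions: [(0, 0), (0, -1), (-1, -1), (-1, -2), (-1, -3), (0, -3)])
Fold: move[3]->R => DLDRR (positions: [(0, 0), (0, -1), (-1, -1), (-1, -2), (0, -2), (1, -2)])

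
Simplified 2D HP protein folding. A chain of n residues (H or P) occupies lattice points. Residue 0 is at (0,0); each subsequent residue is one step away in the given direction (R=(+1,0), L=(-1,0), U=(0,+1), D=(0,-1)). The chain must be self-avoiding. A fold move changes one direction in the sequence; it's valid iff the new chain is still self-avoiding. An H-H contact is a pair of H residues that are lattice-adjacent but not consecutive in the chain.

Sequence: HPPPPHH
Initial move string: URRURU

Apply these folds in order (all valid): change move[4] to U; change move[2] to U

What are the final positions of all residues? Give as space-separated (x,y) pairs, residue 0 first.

Initial moves: URRURU
Fold: move[4]->U => URRUUU (positions: [(0, 0), (0, 1), (1, 1), (2, 1), (2, 2), (2, 3), (2, 4)])
Fold: move[2]->U => URUUUU (positions: [(0, 0), (0, 1), (1, 1), (1, 2), (1, 3), (1, 4), (1, 5)])

Answer: (0,0) (0,1) (1,1) (1,2) (1,3) (1,4) (1,5)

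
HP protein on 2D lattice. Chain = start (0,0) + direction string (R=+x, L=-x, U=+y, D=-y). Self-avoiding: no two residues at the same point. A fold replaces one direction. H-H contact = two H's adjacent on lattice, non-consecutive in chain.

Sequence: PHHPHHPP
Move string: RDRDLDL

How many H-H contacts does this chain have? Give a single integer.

Answer: 1

Derivation:
Positions: [(0, 0), (1, 0), (1, -1), (2, -1), (2, -2), (1, -2), (1, -3), (0, -3)]
H-H contact: residue 2 @(1,-1) - residue 5 @(1, -2)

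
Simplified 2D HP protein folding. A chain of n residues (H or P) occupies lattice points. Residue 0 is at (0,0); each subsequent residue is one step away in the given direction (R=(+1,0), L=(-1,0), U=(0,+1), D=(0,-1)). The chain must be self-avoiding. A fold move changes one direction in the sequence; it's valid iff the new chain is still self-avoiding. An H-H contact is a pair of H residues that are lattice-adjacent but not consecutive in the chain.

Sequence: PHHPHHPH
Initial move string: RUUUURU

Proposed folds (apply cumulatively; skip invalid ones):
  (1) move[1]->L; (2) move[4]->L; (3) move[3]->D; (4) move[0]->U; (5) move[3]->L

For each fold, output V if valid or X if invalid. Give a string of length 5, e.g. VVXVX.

Answer: XXXVV

Derivation:
Initial: RUUUURU -> [(0, 0), (1, 0), (1, 1), (1, 2), (1, 3), (1, 4), (2, 4), (2, 5)]
Fold 1: move[1]->L => RLUUURU INVALID (collision), skipped
Fold 2: move[4]->L => RUUULRU INVALID (collision), skipped
Fold 3: move[3]->D => RUUDURU INVALID (collision), skipped
Fold 4: move[0]->U => UUUUURU VALID
Fold 5: move[3]->L => UUULURU VALID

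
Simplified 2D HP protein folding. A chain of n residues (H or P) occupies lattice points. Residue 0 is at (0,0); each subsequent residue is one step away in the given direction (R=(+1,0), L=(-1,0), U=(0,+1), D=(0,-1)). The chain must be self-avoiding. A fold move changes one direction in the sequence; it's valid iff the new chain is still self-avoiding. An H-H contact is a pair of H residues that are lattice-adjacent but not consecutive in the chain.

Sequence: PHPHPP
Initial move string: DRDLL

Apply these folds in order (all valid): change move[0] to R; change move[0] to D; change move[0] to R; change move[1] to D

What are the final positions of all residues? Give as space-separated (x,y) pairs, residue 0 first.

Initial moves: DRDLL
Fold: move[0]->R => RRDLL (positions: [(0, 0), (1, 0), (2, 0), (2, -1), (1, -1), (0, -1)])
Fold: move[0]->D => DRDLL (positions: [(0, 0), (0, -1), (1, -1), (1, -2), (0, -2), (-1, -2)])
Fold: move[0]->R => RRDLL (positions: [(0, 0), (1, 0), (2, 0), (2, -1), (1, -1), (0, -1)])
Fold: move[1]->D => RDDLL (positions: [(0, 0), (1, 0), (1, -1), (1, -2), (0, -2), (-1, -2)])

Answer: (0,0) (1,0) (1,-1) (1,-2) (0,-2) (-1,-2)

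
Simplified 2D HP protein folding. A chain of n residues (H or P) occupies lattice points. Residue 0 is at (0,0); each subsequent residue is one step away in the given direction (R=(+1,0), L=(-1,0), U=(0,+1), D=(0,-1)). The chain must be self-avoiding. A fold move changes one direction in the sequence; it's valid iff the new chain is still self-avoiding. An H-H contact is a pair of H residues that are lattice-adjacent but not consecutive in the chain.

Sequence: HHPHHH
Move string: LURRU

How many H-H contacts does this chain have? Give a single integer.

Positions: [(0, 0), (-1, 0), (-1, 1), (0, 1), (1, 1), (1, 2)]
H-H contact: residue 0 @(0,0) - residue 3 @(0, 1)

Answer: 1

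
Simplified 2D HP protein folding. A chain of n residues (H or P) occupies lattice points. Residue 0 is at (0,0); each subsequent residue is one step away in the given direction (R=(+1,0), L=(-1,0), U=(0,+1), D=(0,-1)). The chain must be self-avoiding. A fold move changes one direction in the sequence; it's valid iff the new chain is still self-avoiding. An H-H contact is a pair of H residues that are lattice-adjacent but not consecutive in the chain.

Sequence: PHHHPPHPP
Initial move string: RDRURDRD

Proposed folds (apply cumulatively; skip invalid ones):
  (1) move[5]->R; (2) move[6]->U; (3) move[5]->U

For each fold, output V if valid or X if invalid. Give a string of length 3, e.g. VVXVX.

Answer: VXV

Derivation:
Initial: RDRURDRD -> [(0, 0), (1, 0), (1, -1), (2, -1), (2, 0), (3, 0), (3, -1), (4, -1), (4, -2)]
Fold 1: move[5]->R => RDRURRRD VALID
Fold 2: move[6]->U => RDRURRUD INVALID (collision), skipped
Fold 3: move[5]->U => RDRURURD VALID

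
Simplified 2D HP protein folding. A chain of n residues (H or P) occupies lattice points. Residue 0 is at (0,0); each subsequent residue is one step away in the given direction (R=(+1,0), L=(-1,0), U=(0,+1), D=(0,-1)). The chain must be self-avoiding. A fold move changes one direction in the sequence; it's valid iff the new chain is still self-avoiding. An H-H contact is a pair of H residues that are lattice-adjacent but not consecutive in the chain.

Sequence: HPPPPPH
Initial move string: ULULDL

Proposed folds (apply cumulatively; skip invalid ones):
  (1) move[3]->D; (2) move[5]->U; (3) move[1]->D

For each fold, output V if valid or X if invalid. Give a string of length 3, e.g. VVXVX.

Answer: XXX

Derivation:
Initial: ULULDL -> [(0, 0), (0, 1), (-1, 1), (-1, 2), (-2, 2), (-2, 1), (-3, 1)]
Fold 1: move[3]->D => ULUDDL INVALID (collision), skipped
Fold 2: move[5]->U => ULULDU INVALID (collision), skipped
Fold 3: move[1]->D => UDULDL INVALID (collision), skipped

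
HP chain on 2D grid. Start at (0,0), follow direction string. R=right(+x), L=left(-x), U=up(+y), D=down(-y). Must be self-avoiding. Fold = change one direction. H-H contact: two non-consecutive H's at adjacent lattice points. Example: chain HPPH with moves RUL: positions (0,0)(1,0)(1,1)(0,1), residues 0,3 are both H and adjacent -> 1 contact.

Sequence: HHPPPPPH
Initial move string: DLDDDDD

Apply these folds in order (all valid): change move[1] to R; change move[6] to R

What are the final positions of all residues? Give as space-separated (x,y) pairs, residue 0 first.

Answer: (0,0) (0,-1) (1,-1) (1,-2) (1,-3) (1,-4) (1,-5) (2,-5)

Derivation:
Initial moves: DLDDDDD
Fold: move[1]->R => DRDDDDD (positions: [(0, 0), (0, -1), (1, -1), (1, -2), (1, -3), (1, -4), (1, -5), (1, -6)])
Fold: move[6]->R => DRDDDDR (positions: [(0, 0), (0, -1), (1, -1), (1, -2), (1, -3), (1, -4), (1, -5), (2, -5)])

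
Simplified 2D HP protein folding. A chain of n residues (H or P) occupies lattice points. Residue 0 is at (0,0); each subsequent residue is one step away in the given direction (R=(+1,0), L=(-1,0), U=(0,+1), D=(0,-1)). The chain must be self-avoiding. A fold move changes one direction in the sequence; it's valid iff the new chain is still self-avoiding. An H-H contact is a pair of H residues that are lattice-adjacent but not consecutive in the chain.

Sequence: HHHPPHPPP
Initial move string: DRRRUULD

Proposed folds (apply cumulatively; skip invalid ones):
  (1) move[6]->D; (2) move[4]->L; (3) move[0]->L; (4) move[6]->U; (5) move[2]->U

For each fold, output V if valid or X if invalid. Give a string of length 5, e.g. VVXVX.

Initial: DRRRUULD -> [(0, 0), (0, -1), (1, -1), (2, -1), (3, -1), (3, 0), (3, 1), (2, 1), (2, 0)]
Fold 1: move[6]->D => DRRRUUDD INVALID (collision), skipped
Fold 2: move[4]->L => DRRRLULD INVALID (collision), skipped
Fold 3: move[0]->L => LRRRUULD INVALID (collision), skipped
Fold 4: move[6]->U => DRRRUUUD INVALID (collision), skipped
Fold 5: move[2]->U => DRURUULD VALID

Answer: XXXXV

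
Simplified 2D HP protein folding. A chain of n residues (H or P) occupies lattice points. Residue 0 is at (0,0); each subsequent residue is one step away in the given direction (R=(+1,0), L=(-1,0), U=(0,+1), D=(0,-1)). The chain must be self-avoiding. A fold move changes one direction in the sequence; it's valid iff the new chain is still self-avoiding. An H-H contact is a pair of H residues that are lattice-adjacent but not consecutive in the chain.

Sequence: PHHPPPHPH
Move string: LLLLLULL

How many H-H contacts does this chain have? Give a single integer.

Answer: 0

Derivation:
Positions: [(0, 0), (-1, 0), (-2, 0), (-3, 0), (-4, 0), (-5, 0), (-5, 1), (-6, 1), (-7, 1)]
No H-H contacts found.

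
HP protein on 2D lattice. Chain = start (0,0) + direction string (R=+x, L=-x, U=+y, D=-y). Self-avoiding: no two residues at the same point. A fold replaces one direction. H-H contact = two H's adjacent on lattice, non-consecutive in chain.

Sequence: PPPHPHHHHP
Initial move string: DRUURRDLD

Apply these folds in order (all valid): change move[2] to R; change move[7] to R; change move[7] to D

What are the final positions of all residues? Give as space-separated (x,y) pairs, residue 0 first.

Initial moves: DRUURRDLD
Fold: move[2]->R => DRRURRDLD (positions: [(0, 0), (0, -1), (1, -1), (2, -1), (2, 0), (3, 0), (4, 0), (4, -1), (3, -1), (3, -2)])
Fold: move[7]->R => DRRURRDRD (positions: [(0, 0), (0, -1), (1, -1), (2, -1), (2, 0), (3, 0), (4, 0), (4, -1), (5, -1), (5, -2)])
Fold: move[7]->D => DRRURRDDD (positions: [(0, 0), (0, -1), (1, -1), (2, -1), (2, 0), (3, 0), (4, 0), (4, -1), (4, -2), (4, -3)])

Answer: (0,0) (0,-1) (1,-1) (2,-1) (2,0) (3,0) (4,0) (4,-1) (4,-2) (4,-3)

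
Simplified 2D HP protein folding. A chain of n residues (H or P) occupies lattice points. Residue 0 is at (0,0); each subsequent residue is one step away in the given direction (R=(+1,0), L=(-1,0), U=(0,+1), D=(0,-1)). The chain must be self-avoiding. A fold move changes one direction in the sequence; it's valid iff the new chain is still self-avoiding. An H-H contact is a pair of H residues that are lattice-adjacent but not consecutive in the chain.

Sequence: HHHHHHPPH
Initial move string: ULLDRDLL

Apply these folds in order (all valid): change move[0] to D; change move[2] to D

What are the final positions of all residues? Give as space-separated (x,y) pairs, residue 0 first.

Initial moves: ULLDRDLL
Fold: move[0]->D => DLLDRDLL (positions: [(0, 0), (0, -1), (-1, -1), (-2, -1), (-2, -2), (-1, -2), (-1, -3), (-2, -3), (-3, -3)])
Fold: move[2]->D => DLDDRDLL (positions: [(0, 0), (0, -1), (-1, -1), (-1, -2), (-1, -3), (0, -3), (0, -4), (-1, -4), (-2, -4)])

Answer: (0,0) (0,-1) (-1,-1) (-1,-2) (-1,-3) (0,-3) (0,-4) (-1,-4) (-2,-4)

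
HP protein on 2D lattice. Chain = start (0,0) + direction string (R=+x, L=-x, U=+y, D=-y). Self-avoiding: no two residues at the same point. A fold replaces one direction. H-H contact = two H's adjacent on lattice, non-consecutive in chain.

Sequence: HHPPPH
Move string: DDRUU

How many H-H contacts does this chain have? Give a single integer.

Positions: [(0, 0), (0, -1), (0, -2), (1, -2), (1, -1), (1, 0)]
H-H contact: residue 0 @(0,0) - residue 5 @(1, 0)

Answer: 1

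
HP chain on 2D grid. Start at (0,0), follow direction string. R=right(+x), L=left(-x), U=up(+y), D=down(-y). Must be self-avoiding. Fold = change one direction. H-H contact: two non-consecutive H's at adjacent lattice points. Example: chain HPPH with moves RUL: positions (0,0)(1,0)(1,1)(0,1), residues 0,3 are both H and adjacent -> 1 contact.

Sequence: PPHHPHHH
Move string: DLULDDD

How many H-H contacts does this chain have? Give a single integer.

Answer: 1

Derivation:
Positions: [(0, 0), (0, -1), (-1, -1), (-1, 0), (-2, 0), (-2, -1), (-2, -2), (-2, -3)]
H-H contact: residue 2 @(-1,-1) - residue 5 @(-2, -1)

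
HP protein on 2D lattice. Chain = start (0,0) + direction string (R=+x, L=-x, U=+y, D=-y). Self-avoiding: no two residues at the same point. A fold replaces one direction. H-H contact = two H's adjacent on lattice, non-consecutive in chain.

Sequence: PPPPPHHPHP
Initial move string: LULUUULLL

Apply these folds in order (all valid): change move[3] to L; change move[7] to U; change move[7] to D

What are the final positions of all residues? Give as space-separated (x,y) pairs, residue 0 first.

Answer: (0,0) (-1,0) (-1,1) (-2,1) (-3,1) (-3,2) (-3,3) (-4,3) (-4,2) (-5,2)

Derivation:
Initial moves: LULUUULLL
Fold: move[3]->L => LULLUULLL (positions: [(0, 0), (-1, 0), (-1, 1), (-2, 1), (-3, 1), (-3, 2), (-3, 3), (-4, 3), (-5, 3), (-6, 3)])
Fold: move[7]->U => LULLUULUL (positions: [(0, 0), (-1, 0), (-1, 1), (-2, 1), (-3, 1), (-3, 2), (-3, 3), (-4, 3), (-4, 4), (-5, 4)])
Fold: move[7]->D => LULLUULDL (positions: [(0, 0), (-1, 0), (-1, 1), (-2, 1), (-3, 1), (-3, 2), (-3, 3), (-4, 3), (-4, 2), (-5, 2)])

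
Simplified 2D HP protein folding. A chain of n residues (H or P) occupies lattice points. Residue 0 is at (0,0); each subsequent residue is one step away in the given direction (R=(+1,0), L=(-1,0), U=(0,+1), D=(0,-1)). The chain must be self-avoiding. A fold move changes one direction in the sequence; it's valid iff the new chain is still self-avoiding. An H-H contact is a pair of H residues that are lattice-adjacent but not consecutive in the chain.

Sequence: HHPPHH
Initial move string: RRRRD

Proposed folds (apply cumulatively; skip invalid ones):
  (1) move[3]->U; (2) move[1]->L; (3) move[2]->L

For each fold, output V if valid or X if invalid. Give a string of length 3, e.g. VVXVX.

Initial: RRRRD -> [(0, 0), (1, 0), (2, 0), (3, 0), (4, 0), (4, -1)]
Fold 1: move[3]->U => RRRUD INVALID (collision), skipped
Fold 2: move[1]->L => RLRRD INVALID (collision), skipped
Fold 3: move[2]->L => RRLRD INVALID (collision), skipped

Answer: XXX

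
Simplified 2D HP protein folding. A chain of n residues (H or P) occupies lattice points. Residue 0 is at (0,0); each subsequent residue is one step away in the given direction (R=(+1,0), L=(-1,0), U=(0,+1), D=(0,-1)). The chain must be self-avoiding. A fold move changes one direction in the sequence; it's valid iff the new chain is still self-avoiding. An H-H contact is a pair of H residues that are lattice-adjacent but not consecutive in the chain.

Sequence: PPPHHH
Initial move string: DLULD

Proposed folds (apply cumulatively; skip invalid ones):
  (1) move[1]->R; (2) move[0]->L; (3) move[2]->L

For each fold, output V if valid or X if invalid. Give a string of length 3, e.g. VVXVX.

Answer: XVV

Derivation:
Initial: DLULD -> [(0, 0), (0, -1), (-1, -1), (-1, 0), (-2, 0), (-2, -1)]
Fold 1: move[1]->R => DRULD INVALID (collision), skipped
Fold 2: move[0]->L => LLULD VALID
Fold 3: move[2]->L => LLLLD VALID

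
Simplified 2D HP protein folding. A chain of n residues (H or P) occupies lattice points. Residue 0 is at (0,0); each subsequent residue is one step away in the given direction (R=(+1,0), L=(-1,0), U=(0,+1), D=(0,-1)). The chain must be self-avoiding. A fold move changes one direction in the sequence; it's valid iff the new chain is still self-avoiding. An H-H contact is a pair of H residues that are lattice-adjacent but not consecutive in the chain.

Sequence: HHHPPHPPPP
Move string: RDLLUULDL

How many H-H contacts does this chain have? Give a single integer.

Answer: 1

Derivation:
Positions: [(0, 0), (1, 0), (1, -1), (0, -1), (-1, -1), (-1, 0), (-1, 1), (-2, 1), (-2, 0), (-3, 0)]
H-H contact: residue 0 @(0,0) - residue 5 @(-1, 0)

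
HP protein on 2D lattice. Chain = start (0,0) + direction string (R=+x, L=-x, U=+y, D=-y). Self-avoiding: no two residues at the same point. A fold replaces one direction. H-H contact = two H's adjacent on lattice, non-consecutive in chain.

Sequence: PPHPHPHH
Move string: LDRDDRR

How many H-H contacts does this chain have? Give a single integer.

Positions: [(0, 0), (-1, 0), (-1, -1), (0, -1), (0, -2), (0, -3), (1, -3), (2, -3)]
No H-H contacts found.

Answer: 0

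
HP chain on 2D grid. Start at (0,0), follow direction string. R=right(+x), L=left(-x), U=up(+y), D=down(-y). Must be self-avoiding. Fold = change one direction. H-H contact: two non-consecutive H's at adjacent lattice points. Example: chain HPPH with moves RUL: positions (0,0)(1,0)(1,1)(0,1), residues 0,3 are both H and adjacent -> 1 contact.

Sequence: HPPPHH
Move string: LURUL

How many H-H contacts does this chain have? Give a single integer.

Answer: 0

Derivation:
Positions: [(0, 0), (-1, 0), (-1, 1), (0, 1), (0, 2), (-1, 2)]
No H-H contacts found.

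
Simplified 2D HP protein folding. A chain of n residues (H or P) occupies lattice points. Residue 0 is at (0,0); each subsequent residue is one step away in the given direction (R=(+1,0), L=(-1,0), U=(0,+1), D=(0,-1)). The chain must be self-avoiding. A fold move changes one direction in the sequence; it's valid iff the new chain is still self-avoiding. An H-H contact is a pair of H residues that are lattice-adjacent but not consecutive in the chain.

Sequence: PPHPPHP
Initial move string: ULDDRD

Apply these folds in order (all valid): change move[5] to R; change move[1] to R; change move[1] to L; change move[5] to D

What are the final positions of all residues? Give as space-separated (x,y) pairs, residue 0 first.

Answer: (0,0) (0,1) (-1,1) (-1,0) (-1,-1) (0,-1) (0,-2)

Derivation:
Initial moves: ULDDRD
Fold: move[5]->R => ULDDRR (positions: [(0, 0), (0, 1), (-1, 1), (-1, 0), (-1, -1), (0, -1), (1, -1)])
Fold: move[1]->R => URDDRR (positions: [(0, 0), (0, 1), (1, 1), (1, 0), (1, -1), (2, -1), (3, -1)])
Fold: move[1]->L => ULDDRR (positions: [(0, 0), (0, 1), (-1, 1), (-1, 0), (-1, -1), (0, -1), (1, -1)])
Fold: move[5]->D => ULDDRD (positions: [(0, 0), (0, 1), (-1, 1), (-1, 0), (-1, -1), (0, -1), (0, -2)])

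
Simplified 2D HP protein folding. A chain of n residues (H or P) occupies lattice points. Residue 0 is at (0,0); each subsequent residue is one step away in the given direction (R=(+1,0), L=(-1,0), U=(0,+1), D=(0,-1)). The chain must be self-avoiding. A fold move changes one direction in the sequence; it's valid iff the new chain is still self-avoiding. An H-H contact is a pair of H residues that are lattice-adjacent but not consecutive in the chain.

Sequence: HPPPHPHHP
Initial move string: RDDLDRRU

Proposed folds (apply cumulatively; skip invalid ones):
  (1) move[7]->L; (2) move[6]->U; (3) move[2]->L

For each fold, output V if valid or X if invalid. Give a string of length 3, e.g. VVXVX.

Answer: XXX

Derivation:
Initial: RDDLDRRU -> [(0, 0), (1, 0), (1, -1), (1, -2), (0, -2), (0, -3), (1, -3), (2, -3), (2, -2)]
Fold 1: move[7]->L => RDDLDRRL INVALID (collision), skipped
Fold 2: move[6]->U => RDDLDRUU INVALID (collision), skipped
Fold 3: move[2]->L => RDLLDRRU INVALID (collision), skipped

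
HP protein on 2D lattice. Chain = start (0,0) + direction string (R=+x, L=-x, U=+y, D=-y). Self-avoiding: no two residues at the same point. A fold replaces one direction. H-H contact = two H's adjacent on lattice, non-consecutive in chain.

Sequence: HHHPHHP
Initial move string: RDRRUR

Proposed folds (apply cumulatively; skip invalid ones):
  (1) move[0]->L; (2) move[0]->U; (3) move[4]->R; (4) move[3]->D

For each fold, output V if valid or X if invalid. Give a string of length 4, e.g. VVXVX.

Answer: VXVV

Derivation:
Initial: RDRRUR -> [(0, 0), (1, 0), (1, -1), (2, -1), (3, -1), (3, 0), (4, 0)]
Fold 1: move[0]->L => LDRRUR VALID
Fold 2: move[0]->U => UDRRUR INVALID (collision), skipped
Fold 3: move[4]->R => LDRRRR VALID
Fold 4: move[3]->D => LDRDRR VALID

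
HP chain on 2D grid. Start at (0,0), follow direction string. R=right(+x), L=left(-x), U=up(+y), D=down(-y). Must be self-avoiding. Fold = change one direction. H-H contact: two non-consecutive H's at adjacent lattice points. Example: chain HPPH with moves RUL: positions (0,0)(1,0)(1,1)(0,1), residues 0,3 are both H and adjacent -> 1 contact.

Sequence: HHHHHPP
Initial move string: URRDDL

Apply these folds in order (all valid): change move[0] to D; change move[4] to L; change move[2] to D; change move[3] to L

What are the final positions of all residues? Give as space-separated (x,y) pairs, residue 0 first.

Answer: (0,0) (0,-1) (1,-1) (1,-2) (0,-2) (-1,-2) (-2,-2)

Derivation:
Initial moves: URRDDL
Fold: move[0]->D => DRRDDL (positions: [(0, 0), (0, -1), (1, -1), (2, -1), (2, -2), (2, -3), (1, -3)])
Fold: move[4]->L => DRRDLL (positions: [(0, 0), (0, -1), (1, -1), (2, -1), (2, -2), (1, -2), (0, -2)])
Fold: move[2]->D => DRDDLL (positions: [(0, 0), (0, -1), (1, -1), (1, -2), (1, -3), (0, -3), (-1, -3)])
Fold: move[3]->L => DRDLLL (positions: [(0, 0), (0, -1), (1, -1), (1, -2), (0, -2), (-1, -2), (-2, -2)])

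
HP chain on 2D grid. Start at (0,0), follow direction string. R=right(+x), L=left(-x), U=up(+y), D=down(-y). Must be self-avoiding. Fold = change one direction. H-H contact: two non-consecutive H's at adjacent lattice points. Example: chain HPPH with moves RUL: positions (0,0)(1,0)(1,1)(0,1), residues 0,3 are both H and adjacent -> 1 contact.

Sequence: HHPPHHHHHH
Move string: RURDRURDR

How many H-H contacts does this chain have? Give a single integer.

Positions: [(0, 0), (1, 0), (1, 1), (2, 1), (2, 0), (3, 0), (3, 1), (4, 1), (4, 0), (5, 0)]
H-H contact: residue 1 @(1,0) - residue 4 @(2, 0)
H-H contact: residue 5 @(3,0) - residue 8 @(4, 0)

Answer: 2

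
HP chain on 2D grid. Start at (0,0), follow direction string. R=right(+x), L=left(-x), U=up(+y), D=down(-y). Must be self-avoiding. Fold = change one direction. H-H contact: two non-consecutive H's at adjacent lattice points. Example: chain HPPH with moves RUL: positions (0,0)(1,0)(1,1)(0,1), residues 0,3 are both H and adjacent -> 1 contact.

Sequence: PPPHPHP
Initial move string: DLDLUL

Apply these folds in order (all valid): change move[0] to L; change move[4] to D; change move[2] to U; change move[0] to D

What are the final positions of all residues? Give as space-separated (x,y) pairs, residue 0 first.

Answer: (0,0) (0,-1) (-1,-1) (-1,0) (-2,0) (-2,-1) (-3,-1)

Derivation:
Initial moves: DLDLUL
Fold: move[0]->L => LLDLUL (positions: [(0, 0), (-1, 0), (-2, 0), (-2, -1), (-3, -1), (-3, 0), (-4, 0)])
Fold: move[4]->D => LLDLDL (positions: [(0, 0), (-1, 0), (-2, 0), (-2, -1), (-3, -1), (-3, -2), (-4, -2)])
Fold: move[2]->U => LLULDL (positions: [(0, 0), (-1, 0), (-2, 0), (-2, 1), (-3, 1), (-3, 0), (-4, 0)])
Fold: move[0]->D => DLULDL (positions: [(0, 0), (0, -1), (-1, -1), (-1, 0), (-2, 0), (-2, -1), (-3, -1)])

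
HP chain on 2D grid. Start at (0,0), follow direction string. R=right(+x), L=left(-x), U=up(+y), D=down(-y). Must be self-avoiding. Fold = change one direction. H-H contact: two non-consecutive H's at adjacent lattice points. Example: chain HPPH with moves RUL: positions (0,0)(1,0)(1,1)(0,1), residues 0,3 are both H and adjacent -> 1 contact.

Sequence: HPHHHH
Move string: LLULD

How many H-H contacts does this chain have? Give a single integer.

Answer: 1

Derivation:
Positions: [(0, 0), (-1, 0), (-2, 0), (-2, 1), (-3, 1), (-3, 0)]
H-H contact: residue 2 @(-2,0) - residue 5 @(-3, 0)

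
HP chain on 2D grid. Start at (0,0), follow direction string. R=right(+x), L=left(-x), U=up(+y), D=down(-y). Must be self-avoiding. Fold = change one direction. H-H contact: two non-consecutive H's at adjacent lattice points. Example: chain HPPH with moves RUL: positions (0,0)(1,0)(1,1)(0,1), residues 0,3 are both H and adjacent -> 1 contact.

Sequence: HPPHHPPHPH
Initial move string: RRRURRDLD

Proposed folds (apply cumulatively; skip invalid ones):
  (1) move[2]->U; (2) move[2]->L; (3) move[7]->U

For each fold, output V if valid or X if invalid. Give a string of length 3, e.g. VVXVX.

Answer: VXX

Derivation:
Initial: RRRURRDLD -> [(0, 0), (1, 0), (2, 0), (3, 0), (3, 1), (4, 1), (5, 1), (5, 0), (4, 0), (4, -1)]
Fold 1: move[2]->U => RRUURRDLD VALID
Fold 2: move[2]->L => RRLURRDLD INVALID (collision), skipped
Fold 3: move[7]->U => RRUURRDUD INVALID (collision), skipped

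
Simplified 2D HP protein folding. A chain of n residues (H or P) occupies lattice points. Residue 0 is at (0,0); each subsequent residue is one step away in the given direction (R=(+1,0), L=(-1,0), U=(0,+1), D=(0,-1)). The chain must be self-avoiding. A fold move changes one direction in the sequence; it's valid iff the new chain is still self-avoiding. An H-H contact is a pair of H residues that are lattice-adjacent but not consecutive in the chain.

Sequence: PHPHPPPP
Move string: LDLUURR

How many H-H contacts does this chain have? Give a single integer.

Positions: [(0, 0), (-1, 0), (-1, -1), (-2, -1), (-2, 0), (-2, 1), (-1, 1), (0, 1)]
No H-H contacts found.

Answer: 0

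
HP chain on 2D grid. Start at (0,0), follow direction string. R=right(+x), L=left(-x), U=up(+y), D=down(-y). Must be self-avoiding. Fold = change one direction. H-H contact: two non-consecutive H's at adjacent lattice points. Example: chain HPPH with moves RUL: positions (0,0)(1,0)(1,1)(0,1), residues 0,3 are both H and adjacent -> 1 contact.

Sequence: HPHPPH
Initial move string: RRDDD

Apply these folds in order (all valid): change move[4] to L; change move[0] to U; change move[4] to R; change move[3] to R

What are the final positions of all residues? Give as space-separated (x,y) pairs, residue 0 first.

Initial moves: RRDDD
Fold: move[4]->L => RRDDL (positions: [(0, 0), (1, 0), (2, 0), (2, -1), (2, -2), (1, -2)])
Fold: move[0]->U => URDDL (positions: [(0, 0), (0, 1), (1, 1), (1, 0), (1, -1), (0, -1)])
Fold: move[4]->R => URDDR (positions: [(0, 0), (0, 1), (1, 1), (1, 0), (1, -1), (2, -1)])
Fold: move[3]->R => URDRR (positions: [(0, 0), (0, 1), (1, 1), (1, 0), (2, 0), (3, 0)])

Answer: (0,0) (0,1) (1,1) (1,0) (2,0) (3,0)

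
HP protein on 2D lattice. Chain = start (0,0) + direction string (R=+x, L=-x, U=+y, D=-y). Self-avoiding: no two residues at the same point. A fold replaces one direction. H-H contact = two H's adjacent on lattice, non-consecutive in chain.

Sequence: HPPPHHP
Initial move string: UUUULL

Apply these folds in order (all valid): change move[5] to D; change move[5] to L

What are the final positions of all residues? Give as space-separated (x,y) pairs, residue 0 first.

Initial moves: UUUULL
Fold: move[5]->D => UUUULD (positions: [(0, 0), (0, 1), (0, 2), (0, 3), (0, 4), (-1, 4), (-1, 3)])
Fold: move[5]->L => UUUULL (positions: [(0, 0), (0, 1), (0, 2), (0, 3), (0, 4), (-1, 4), (-2, 4)])

Answer: (0,0) (0,1) (0,2) (0,3) (0,4) (-1,4) (-2,4)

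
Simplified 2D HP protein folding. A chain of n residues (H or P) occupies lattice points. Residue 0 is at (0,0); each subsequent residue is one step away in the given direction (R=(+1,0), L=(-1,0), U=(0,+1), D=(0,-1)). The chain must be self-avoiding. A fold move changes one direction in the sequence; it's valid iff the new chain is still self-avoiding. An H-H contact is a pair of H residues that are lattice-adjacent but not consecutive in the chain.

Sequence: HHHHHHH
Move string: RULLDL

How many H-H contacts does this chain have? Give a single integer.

Positions: [(0, 0), (1, 0), (1, 1), (0, 1), (-1, 1), (-1, 0), (-2, 0)]
H-H contact: residue 0 @(0,0) - residue 5 @(-1, 0)
H-H contact: residue 0 @(0,0) - residue 3 @(0, 1)

Answer: 2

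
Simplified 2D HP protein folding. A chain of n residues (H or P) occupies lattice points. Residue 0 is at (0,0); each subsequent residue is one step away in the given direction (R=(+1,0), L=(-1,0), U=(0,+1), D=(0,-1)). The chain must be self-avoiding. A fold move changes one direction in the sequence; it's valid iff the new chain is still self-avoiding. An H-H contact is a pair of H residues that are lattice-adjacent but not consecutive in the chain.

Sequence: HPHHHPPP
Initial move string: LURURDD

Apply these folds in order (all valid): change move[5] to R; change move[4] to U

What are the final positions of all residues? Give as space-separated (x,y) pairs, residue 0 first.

Answer: (0,0) (-1,0) (-1,1) (0,1) (0,2) (0,3) (1,3) (1,2)

Derivation:
Initial moves: LURURDD
Fold: move[5]->R => LURURRD (positions: [(0, 0), (-1, 0), (-1, 1), (0, 1), (0, 2), (1, 2), (2, 2), (2, 1)])
Fold: move[4]->U => LURUURD (positions: [(0, 0), (-1, 0), (-1, 1), (0, 1), (0, 2), (0, 3), (1, 3), (1, 2)])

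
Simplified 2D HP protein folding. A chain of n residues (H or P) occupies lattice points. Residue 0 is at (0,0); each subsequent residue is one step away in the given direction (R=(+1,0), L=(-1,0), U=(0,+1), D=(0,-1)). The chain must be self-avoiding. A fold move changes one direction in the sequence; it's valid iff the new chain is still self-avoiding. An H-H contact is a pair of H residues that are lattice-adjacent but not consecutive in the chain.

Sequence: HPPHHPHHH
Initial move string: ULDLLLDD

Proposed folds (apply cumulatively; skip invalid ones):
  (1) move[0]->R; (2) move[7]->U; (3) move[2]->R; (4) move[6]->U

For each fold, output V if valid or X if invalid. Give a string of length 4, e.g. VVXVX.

Initial: ULDLLLDD -> [(0, 0), (0, 1), (-1, 1), (-1, 0), (-2, 0), (-3, 0), (-4, 0), (-4, -1), (-4, -2)]
Fold 1: move[0]->R => RLDLLLDD INVALID (collision), skipped
Fold 2: move[7]->U => ULDLLLDU INVALID (collision), skipped
Fold 3: move[2]->R => ULRLLLDD INVALID (collision), skipped
Fold 4: move[6]->U => ULDLLLUD INVALID (collision), skipped

Answer: XXXX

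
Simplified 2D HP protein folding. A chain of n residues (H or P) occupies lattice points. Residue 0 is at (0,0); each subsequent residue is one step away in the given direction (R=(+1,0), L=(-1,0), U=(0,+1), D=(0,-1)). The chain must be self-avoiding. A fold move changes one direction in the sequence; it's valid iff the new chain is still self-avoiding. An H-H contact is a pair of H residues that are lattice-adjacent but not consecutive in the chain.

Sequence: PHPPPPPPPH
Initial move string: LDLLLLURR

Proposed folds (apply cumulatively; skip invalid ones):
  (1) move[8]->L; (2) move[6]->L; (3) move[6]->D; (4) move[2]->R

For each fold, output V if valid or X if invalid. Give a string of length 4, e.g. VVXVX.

Initial: LDLLLLURR -> [(0, 0), (-1, 0), (-1, -1), (-2, -1), (-3, -1), (-4, -1), (-5, -1), (-5, 0), (-4, 0), (-3, 0)]
Fold 1: move[8]->L => LDLLLLURL INVALID (collision), skipped
Fold 2: move[6]->L => LDLLLLLRR INVALID (collision), skipped
Fold 3: move[6]->D => LDLLLLDRR VALID
Fold 4: move[2]->R => LDRLLLDRR INVALID (collision), skipped

Answer: XXVX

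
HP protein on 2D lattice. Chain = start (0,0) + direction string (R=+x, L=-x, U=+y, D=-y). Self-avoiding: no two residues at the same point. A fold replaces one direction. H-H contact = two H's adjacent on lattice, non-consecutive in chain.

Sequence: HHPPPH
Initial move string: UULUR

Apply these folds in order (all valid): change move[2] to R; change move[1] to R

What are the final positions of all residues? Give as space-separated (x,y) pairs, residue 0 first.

Initial moves: UULUR
Fold: move[2]->R => UURUR (positions: [(0, 0), (0, 1), (0, 2), (1, 2), (1, 3), (2, 3)])
Fold: move[1]->R => URRUR (positions: [(0, 0), (0, 1), (1, 1), (2, 1), (2, 2), (3, 2)])

Answer: (0,0) (0,1) (1,1) (2,1) (2,2) (3,2)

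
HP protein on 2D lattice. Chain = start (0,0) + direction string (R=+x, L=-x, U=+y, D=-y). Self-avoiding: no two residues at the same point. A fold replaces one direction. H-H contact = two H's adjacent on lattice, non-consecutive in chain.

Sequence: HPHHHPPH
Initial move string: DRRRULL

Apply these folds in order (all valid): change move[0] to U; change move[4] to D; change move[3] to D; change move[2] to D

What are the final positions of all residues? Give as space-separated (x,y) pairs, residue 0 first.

Answer: (0,0) (0,1) (1,1) (1,0) (1,-1) (1,-2) (0,-2) (-1,-2)

Derivation:
Initial moves: DRRRULL
Fold: move[0]->U => URRRULL (positions: [(0, 0), (0, 1), (1, 1), (2, 1), (3, 1), (3, 2), (2, 2), (1, 2)])
Fold: move[4]->D => URRRDLL (positions: [(0, 0), (0, 1), (1, 1), (2, 1), (3, 1), (3, 0), (2, 0), (1, 0)])
Fold: move[3]->D => URRDDLL (positions: [(0, 0), (0, 1), (1, 1), (2, 1), (2, 0), (2, -1), (1, -1), (0, -1)])
Fold: move[2]->D => URDDDLL (positions: [(0, 0), (0, 1), (1, 1), (1, 0), (1, -1), (1, -2), (0, -2), (-1, -2)])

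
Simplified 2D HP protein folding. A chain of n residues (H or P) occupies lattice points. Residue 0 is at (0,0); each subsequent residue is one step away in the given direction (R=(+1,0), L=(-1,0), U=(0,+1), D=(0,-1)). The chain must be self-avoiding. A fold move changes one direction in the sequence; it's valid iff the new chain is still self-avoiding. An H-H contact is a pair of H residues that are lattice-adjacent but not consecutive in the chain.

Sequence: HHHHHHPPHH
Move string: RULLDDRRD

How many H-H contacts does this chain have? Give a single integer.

Positions: [(0, 0), (1, 0), (1, 1), (0, 1), (-1, 1), (-1, 0), (-1, -1), (0, -1), (1, -1), (1, -2)]
H-H contact: residue 0 @(0,0) - residue 5 @(-1, 0)
H-H contact: residue 0 @(0,0) - residue 3 @(0, 1)
H-H contact: residue 1 @(1,0) - residue 8 @(1, -1)

Answer: 3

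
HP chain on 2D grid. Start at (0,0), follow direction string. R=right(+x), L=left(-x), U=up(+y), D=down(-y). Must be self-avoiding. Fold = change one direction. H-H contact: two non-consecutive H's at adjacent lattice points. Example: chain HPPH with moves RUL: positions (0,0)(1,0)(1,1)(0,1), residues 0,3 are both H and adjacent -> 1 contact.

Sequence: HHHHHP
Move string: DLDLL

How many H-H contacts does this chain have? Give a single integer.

Positions: [(0, 0), (0, -1), (-1, -1), (-1, -2), (-2, -2), (-3, -2)]
No H-H contacts found.

Answer: 0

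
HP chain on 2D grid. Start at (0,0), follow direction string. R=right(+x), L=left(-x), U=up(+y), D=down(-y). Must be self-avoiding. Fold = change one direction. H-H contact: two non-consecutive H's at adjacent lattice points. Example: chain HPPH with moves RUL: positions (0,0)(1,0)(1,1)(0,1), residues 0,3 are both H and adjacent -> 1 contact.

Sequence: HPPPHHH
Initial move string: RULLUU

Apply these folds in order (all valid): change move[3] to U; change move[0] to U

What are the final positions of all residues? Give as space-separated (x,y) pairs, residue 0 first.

Answer: (0,0) (0,1) (0,2) (-1,2) (-1,3) (-1,4) (-1,5)

Derivation:
Initial moves: RULLUU
Fold: move[3]->U => RULUUU (positions: [(0, 0), (1, 0), (1, 1), (0, 1), (0, 2), (0, 3), (0, 4)])
Fold: move[0]->U => UULUUU (positions: [(0, 0), (0, 1), (0, 2), (-1, 2), (-1, 3), (-1, 4), (-1, 5)])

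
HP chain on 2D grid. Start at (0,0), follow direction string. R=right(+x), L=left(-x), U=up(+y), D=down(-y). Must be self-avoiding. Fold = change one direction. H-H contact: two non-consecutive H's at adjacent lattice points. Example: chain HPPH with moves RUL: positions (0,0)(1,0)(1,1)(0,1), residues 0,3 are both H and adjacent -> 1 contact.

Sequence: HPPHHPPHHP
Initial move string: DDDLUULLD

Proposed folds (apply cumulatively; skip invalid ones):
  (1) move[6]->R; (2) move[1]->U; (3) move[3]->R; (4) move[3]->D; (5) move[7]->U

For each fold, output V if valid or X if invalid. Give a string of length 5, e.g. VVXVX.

Initial: DDDLUULLD -> [(0, 0), (0, -1), (0, -2), (0, -3), (-1, -3), (-1, -2), (-1, -1), (-2, -1), (-3, -1), (-3, -2)]
Fold 1: move[6]->R => DDDLUURLD INVALID (collision), skipped
Fold 2: move[1]->U => DUDLUULLD INVALID (collision), skipped
Fold 3: move[3]->R => DDDRUULLD INVALID (collision), skipped
Fold 4: move[3]->D => DDDDUULLD INVALID (collision), skipped
Fold 5: move[7]->U => DDDLUULUD INVALID (collision), skipped

Answer: XXXXX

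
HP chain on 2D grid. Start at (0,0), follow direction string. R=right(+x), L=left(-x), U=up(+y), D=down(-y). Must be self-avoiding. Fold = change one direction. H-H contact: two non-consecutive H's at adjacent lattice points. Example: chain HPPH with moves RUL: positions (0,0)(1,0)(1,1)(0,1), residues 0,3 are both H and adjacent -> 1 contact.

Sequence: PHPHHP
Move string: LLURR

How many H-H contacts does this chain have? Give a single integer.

Answer: 1

Derivation:
Positions: [(0, 0), (-1, 0), (-2, 0), (-2, 1), (-1, 1), (0, 1)]
H-H contact: residue 1 @(-1,0) - residue 4 @(-1, 1)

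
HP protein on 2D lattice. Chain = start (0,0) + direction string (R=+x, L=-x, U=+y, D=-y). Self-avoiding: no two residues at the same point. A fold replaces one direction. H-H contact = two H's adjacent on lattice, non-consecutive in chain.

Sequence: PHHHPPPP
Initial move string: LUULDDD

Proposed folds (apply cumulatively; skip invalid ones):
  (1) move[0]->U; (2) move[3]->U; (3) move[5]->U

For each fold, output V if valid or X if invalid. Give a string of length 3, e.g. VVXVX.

Answer: VXX

Derivation:
Initial: LUULDDD -> [(0, 0), (-1, 0), (-1, 1), (-1, 2), (-2, 2), (-2, 1), (-2, 0), (-2, -1)]
Fold 1: move[0]->U => UUULDDD VALID
Fold 2: move[3]->U => UUUUDDD INVALID (collision), skipped
Fold 3: move[5]->U => UUULDUD INVALID (collision), skipped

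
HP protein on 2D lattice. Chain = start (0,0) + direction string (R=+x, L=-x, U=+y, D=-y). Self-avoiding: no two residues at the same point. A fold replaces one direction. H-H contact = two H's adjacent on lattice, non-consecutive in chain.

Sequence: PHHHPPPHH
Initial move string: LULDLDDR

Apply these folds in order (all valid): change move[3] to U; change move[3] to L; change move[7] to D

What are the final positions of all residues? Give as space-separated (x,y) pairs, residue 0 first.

Answer: (0,0) (-1,0) (-1,1) (-2,1) (-3,1) (-4,1) (-4,0) (-4,-1) (-4,-2)

Derivation:
Initial moves: LULDLDDR
Fold: move[3]->U => LULULDDR (positions: [(0, 0), (-1, 0), (-1, 1), (-2, 1), (-2, 2), (-3, 2), (-3, 1), (-3, 0), (-2, 0)])
Fold: move[3]->L => LULLLDDR (positions: [(0, 0), (-1, 0), (-1, 1), (-2, 1), (-3, 1), (-4, 1), (-4, 0), (-4, -1), (-3, -1)])
Fold: move[7]->D => LULLLDDD (positions: [(0, 0), (-1, 0), (-1, 1), (-2, 1), (-3, 1), (-4, 1), (-4, 0), (-4, -1), (-4, -2)])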